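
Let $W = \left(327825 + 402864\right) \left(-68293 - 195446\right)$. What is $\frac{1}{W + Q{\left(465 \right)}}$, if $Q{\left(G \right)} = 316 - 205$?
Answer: $- \frac{1}{192711186060} \approx -5.1891 \cdot 10^{-12}$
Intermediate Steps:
$Q{\left(G \right)} = 111$
$W = -192711186171$ ($W = 730689 \left(-263739\right) = -192711186171$)
$\frac{1}{W + Q{\left(465 \right)}} = \frac{1}{-192711186171 + 111} = \frac{1}{-192711186060} = - \frac{1}{192711186060}$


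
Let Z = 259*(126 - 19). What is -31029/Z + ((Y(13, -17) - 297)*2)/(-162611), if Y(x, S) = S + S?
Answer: -5027310713/4506438643 ≈ -1.1156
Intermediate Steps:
Z = 27713 (Z = 259*107 = 27713)
Y(x, S) = 2*S
-31029/Z + ((Y(13, -17) - 297)*2)/(-162611) = -31029/27713 + ((2*(-17) - 297)*2)/(-162611) = -31029*1/27713 + ((-34 - 297)*2)*(-1/162611) = -31029/27713 - 331*2*(-1/162611) = -31029/27713 - 662*(-1/162611) = -31029/27713 + 662/162611 = -5027310713/4506438643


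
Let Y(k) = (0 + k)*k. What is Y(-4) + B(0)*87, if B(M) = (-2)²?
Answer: 364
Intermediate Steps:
Y(k) = k² (Y(k) = k*k = k²)
B(M) = 4
Y(-4) + B(0)*87 = (-4)² + 4*87 = 16 + 348 = 364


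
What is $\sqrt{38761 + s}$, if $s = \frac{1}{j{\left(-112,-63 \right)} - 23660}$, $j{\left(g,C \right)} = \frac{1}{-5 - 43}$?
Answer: $\frac{\sqrt{49992826613397433}}{1135681} \approx 196.88$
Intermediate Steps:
$j{\left(g,C \right)} = - \frac{1}{48}$ ($j{\left(g,C \right)} = \frac{1}{-48} = - \frac{1}{48}$)
$s = - \frac{48}{1135681}$ ($s = \frac{1}{- \frac{1}{48} - 23660} = \frac{1}{- \frac{1135681}{48}} = - \frac{48}{1135681} \approx -4.2265 \cdot 10^{-5}$)
$\sqrt{38761 + s} = \sqrt{38761 - \frac{48}{1135681}} = \sqrt{\frac{44020131193}{1135681}} = \frac{\sqrt{49992826613397433}}{1135681}$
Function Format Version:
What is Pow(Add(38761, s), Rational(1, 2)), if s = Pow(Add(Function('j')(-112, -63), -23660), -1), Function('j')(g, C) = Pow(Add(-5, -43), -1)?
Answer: Mul(Rational(1, 1135681), Pow(49992826613397433, Rational(1, 2))) ≈ 196.88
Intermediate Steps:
Function('j')(g, C) = Rational(-1, 48) (Function('j')(g, C) = Pow(-48, -1) = Rational(-1, 48))
s = Rational(-48, 1135681) (s = Pow(Add(Rational(-1, 48), -23660), -1) = Pow(Rational(-1135681, 48), -1) = Rational(-48, 1135681) ≈ -4.2265e-5)
Pow(Add(38761, s), Rational(1, 2)) = Pow(Add(38761, Rational(-48, 1135681)), Rational(1, 2)) = Pow(Rational(44020131193, 1135681), Rational(1, 2)) = Mul(Rational(1, 1135681), Pow(49992826613397433, Rational(1, 2)))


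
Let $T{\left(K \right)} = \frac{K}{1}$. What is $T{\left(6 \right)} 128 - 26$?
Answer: $742$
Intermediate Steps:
$T{\left(K \right)} = K$ ($T{\left(K \right)} = K 1 = K$)
$T{\left(6 \right)} 128 - 26 = 6 \cdot 128 - 26 = 768 - 26 = 742$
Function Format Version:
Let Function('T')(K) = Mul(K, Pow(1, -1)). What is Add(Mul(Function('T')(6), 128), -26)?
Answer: 742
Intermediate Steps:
Function('T')(K) = K (Function('T')(K) = Mul(K, 1) = K)
Add(Mul(Function('T')(6), 128), -26) = Add(Mul(6, 128), -26) = Add(768, -26) = 742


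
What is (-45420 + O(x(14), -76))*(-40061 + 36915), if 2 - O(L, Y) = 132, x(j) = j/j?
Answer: 143300300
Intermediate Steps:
x(j) = 1
O(L, Y) = -130 (O(L, Y) = 2 - 1*132 = 2 - 132 = -130)
(-45420 + O(x(14), -76))*(-40061 + 36915) = (-45420 - 130)*(-40061 + 36915) = -45550*(-3146) = 143300300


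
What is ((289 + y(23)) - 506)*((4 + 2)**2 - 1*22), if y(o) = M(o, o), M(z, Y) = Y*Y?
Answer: 4368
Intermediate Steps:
M(z, Y) = Y**2
y(o) = o**2
((289 + y(23)) - 506)*((4 + 2)**2 - 1*22) = ((289 + 23**2) - 506)*((4 + 2)**2 - 1*22) = ((289 + 529) - 506)*(6**2 - 22) = (818 - 506)*(36 - 22) = 312*14 = 4368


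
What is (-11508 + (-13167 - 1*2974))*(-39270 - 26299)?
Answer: 1812917281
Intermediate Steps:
(-11508 + (-13167 - 1*2974))*(-39270 - 26299) = (-11508 + (-13167 - 2974))*(-65569) = (-11508 - 16141)*(-65569) = -27649*(-65569) = 1812917281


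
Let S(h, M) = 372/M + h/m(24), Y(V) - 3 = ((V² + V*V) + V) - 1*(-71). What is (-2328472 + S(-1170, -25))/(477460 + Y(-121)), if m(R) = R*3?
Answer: -232850313/50669500 ≈ -4.5955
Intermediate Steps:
m(R) = 3*R
Y(V) = 74 + V + 2*V² (Y(V) = 3 + (((V² + V*V) + V) - 1*(-71)) = 3 + (((V² + V²) + V) + 71) = 3 + ((2*V² + V) + 71) = 3 + ((V + 2*V²) + 71) = 3 + (71 + V + 2*V²) = 74 + V + 2*V²)
S(h, M) = 372/M + h/72 (S(h, M) = 372/M + h/((3*24)) = 372/M + h/72)
(-2328472 + S(-1170, -25))/(477460 + Y(-121)) = (-2328472 + (372/(-25) + (1/72)*(-1170)))/(477460 + (74 - 121 + 2*(-121)²)) = (-2328472 + (372*(-1/25) - 65/4))/(477460 + (74 - 121 + 2*14641)) = (-2328472 + (-372/25 - 65/4))/(477460 + (74 - 121 + 29282)) = (-2328472 - 3113/100)/(477460 + 29235) = -232850313/100/506695 = -232850313/100*1/506695 = -232850313/50669500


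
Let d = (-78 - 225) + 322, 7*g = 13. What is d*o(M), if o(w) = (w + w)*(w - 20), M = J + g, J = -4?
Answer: 88350/49 ≈ 1803.1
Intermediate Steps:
g = 13/7 (g = (⅐)*13 = 13/7 ≈ 1.8571)
M = -15/7 (M = -4 + 13/7 = -15/7 ≈ -2.1429)
d = 19 (d = -303 + 322 = 19)
o(w) = 2*w*(-20 + w) (o(w) = (2*w)*(-20 + w) = 2*w*(-20 + w))
d*o(M) = 19*(2*(-15/7)*(-20 - 15/7)) = 19*(2*(-15/7)*(-155/7)) = 19*(4650/49) = 88350/49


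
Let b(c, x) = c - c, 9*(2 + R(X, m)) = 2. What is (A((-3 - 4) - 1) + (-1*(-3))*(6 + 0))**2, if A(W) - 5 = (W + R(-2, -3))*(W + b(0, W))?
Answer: 829921/81 ≈ 10246.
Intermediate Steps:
R(X, m) = -16/9 (R(X, m) = -2 + (1/9)*2 = -2 + 2/9 = -16/9)
b(c, x) = 0
A(W) = 5 + W*(-16/9 + W) (A(W) = 5 + (W - 16/9)*(W + 0) = 5 + (-16/9 + W)*W = 5 + W*(-16/9 + W))
(A((-3 - 4) - 1) + (-1*(-3))*(6 + 0))**2 = ((5 + ((-3 - 4) - 1)**2 - 16*((-3 - 4) - 1)/9) + (-1*(-3))*(6 + 0))**2 = ((5 + (-7 - 1)**2 - 16*(-7 - 1)/9) + 3*6)**2 = ((5 + (-8)**2 - 16/9*(-8)) + 18)**2 = ((5 + 64 + 128/9) + 18)**2 = (749/9 + 18)**2 = (911/9)**2 = 829921/81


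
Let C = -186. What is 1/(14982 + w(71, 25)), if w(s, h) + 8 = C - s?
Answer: 1/14717 ≈ 6.7949e-5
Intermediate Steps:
w(s, h) = -194 - s (w(s, h) = -8 + (-186 - s) = -194 - s)
1/(14982 + w(71, 25)) = 1/(14982 + (-194 - 1*71)) = 1/(14982 + (-194 - 71)) = 1/(14982 - 265) = 1/14717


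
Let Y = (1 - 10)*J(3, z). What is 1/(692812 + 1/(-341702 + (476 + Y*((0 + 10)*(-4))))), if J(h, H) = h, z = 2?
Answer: 340146/235657230551 ≈ 1.4434e-6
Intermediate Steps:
Y = -27 (Y = (1 - 10)*3 = -9*3 = -27)
1/(692812 + 1/(-341702 + (476 + Y*((0 + 10)*(-4))))) = 1/(692812 + 1/(-341702 + (476 - 27*(0 + 10)*(-4)))) = 1/(692812 + 1/(-341702 + (476 - 270*(-4)))) = 1/(692812 + 1/(-341702 + (476 - 27*(-40)))) = 1/(692812 + 1/(-341702 + (476 + 1080))) = 1/(692812 + 1/(-341702 + 1556)) = 1/(692812 + 1/(-340146)) = 1/(692812 - 1/340146) = 1/(235657230551/340146) = 340146/235657230551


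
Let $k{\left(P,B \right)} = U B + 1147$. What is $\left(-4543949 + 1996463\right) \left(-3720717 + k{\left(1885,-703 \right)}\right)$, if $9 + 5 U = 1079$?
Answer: $9858801389832$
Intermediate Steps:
$U = 214$ ($U = - \frac{9}{5} + \frac{1}{5} \cdot 1079 = - \frac{9}{5} + \frac{1079}{5} = 214$)
$k{\left(P,B \right)} = 1147 + 214 B$ ($k{\left(P,B \right)} = 214 B + 1147 = 1147 + 214 B$)
$\left(-4543949 + 1996463\right) \left(-3720717 + k{\left(1885,-703 \right)}\right) = \left(-4543949 + 1996463\right) \left(-3720717 + \left(1147 + 214 \left(-703\right)\right)\right) = - 2547486 \left(-3720717 + \left(1147 - 150442\right)\right) = - 2547486 \left(-3720717 - 149295\right) = \left(-2547486\right) \left(-3870012\right) = 9858801389832$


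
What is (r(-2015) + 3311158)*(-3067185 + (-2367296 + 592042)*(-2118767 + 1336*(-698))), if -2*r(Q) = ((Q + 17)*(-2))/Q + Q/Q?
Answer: 14456376895358829440629/806 ≈ 1.7936e+19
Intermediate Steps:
r(Q) = -1/2 - (-34 - 2*Q)/(2*Q) (r(Q) = -(((Q + 17)*(-2))/Q + Q/Q)/2 = -(((17 + Q)*(-2))/Q + 1)/2 = -((-34 - 2*Q)/Q + 1)/2 = -(1 + (-34 - 2*Q)/Q)/2 = -1/2 - (-34 - 2*Q)/(2*Q))
(r(-2015) + 3311158)*(-3067185 + (-2367296 + 592042)*(-2118767 + 1336*(-698))) = ((1/2)*(34 - 2015)/(-2015) + 3311158)*(-3067185 + (-2367296 + 592042)*(-2118767 + 1336*(-698))) = ((1/2)*(-1/2015)*(-1981) + 3311158)*(-3067185 - 1775254*(-2118767 - 932528)) = (1981/4030 + 3311158)*(-3067185 - 1775254*(-3051295)) = 13343968721*(-3067185 + 5416823653930)/4030 = (13343968721/4030)*5416820586745 = 14456376895358829440629/806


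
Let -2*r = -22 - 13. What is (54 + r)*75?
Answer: 10725/2 ≈ 5362.5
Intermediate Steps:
r = 35/2 (r = -(-22 - 13)/2 = -½*(-35) = 35/2 ≈ 17.500)
(54 + r)*75 = (54 + 35/2)*75 = (143/2)*75 = 10725/2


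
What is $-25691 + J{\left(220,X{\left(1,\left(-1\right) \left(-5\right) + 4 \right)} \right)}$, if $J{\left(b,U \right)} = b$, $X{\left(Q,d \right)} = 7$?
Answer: $-25471$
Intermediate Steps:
$-25691 + J{\left(220,X{\left(1,\left(-1\right) \left(-5\right) + 4 \right)} \right)} = -25691 + 220 = -25471$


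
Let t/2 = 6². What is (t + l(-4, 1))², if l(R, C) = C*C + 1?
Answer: 5476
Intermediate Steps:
l(R, C) = 1 + C² (l(R, C) = C² + 1 = 1 + C²)
t = 72 (t = 2*6² = 2*36 = 72)
(t + l(-4, 1))² = (72 + (1 + 1²))² = (72 + (1 + 1))² = (72 + 2)² = 74² = 5476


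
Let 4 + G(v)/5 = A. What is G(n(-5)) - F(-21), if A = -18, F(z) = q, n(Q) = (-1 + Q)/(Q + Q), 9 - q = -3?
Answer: -122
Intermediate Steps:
q = 12 (q = 9 - 1*(-3) = 9 + 3 = 12)
n(Q) = (-1 + Q)/(2*Q) (n(Q) = (-1 + Q)/((2*Q)) = (-1 + Q)*(1/(2*Q)) = (-1 + Q)/(2*Q))
F(z) = 12
G(v) = -110 (G(v) = -20 + 5*(-18) = -20 - 90 = -110)
G(n(-5)) - F(-21) = -110 - 1*12 = -110 - 12 = -122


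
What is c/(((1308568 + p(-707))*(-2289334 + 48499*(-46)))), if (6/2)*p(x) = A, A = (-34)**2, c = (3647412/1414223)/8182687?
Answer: -2735559/51352946543495710846757920 ≈ -5.3270e-20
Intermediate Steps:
c = 3647412/11572144157201 (c = (3647412*(1/1414223))*(1/8182687) = (3647412/1414223)*(1/8182687) = 3647412/11572144157201 ≈ 3.1519e-7)
A = 1156
p(x) = 1156/3 (p(x) = (1/3)*1156 = 1156/3)
c/(((1308568 + p(-707))*(-2289334 + 48499*(-46)))) = 3647412/(11572144157201*(((1308568 + 1156/3)*(-2289334 + 48499*(-46))))) = 3647412/(11572144157201*((3926860*(-2289334 - 2230954)/3))) = 3647412/(11572144157201*(((3926860/3)*(-4520288)))) = 3647412/(11572144157201*(-17750538135680/3)) = (3647412/11572144157201)*(-3/17750538135680) = -2735559/51352946543495710846757920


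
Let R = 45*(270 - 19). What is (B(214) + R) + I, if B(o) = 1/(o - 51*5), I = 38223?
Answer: 2030237/41 ≈ 49518.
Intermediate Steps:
R = 11295 (R = 45*251 = 11295)
B(o) = 1/(-255 + o) (B(o) = 1/(o - 255) = 1/(-255 + o))
(B(214) + R) + I = (1/(-255 + 214) + 11295) + 38223 = (1/(-41) + 11295) + 38223 = (-1/41 + 11295) + 38223 = 463094/41 + 38223 = 2030237/41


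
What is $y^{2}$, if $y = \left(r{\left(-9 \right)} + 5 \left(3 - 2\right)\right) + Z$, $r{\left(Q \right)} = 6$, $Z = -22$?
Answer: $121$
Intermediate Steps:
$y = -11$ ($y = \left(6 + 5 \left(3 - 2\right)\right) - 22 = \left(6 + 5 \cdot 1\right) - 22 = \left(6 + 5\right) - 22 = 11 - 22 = -11$)
$y^{2} = \left(-11\right)^{2} = 121$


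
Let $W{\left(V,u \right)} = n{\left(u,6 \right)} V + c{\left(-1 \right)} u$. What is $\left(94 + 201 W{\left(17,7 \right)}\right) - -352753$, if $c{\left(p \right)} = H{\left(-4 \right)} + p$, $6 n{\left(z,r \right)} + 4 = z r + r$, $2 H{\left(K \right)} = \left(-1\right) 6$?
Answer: $372277$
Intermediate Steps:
$H{\left(K \right)} = -3$ ($H{\left(K \right)} = \frac{\left(-1\right) 6}{2} = \frac{1}{2} \left(-6\right) = -3$)
$n{\left(z,r \right)} = - \frac{2}{3} + \frac{r}{6} + \frac{r z}{6}$ ($n{\left(z,r \right)} = - \frac{2}{3} + \frac{z r + r}{6} = - \frac{2}{3} + \frac{r z + r}{6} = - \frac{2}{3} + \frac{r + r z}{6} = - \frac{2}{3} + \left(\frac{r}{6} + \frac{r z}{6}\right) = - \frac{2}{3} + \frac{r}{6} + \frac{r z}{6}$)
$c{\left(p \right)} = -3 + p$
$W{\left(V,u \right)} = - 4 u + V \left(\frac{1}{3} + u\right)$ ($W{\left(V,u \right)} = \left(- \frac{2}{3} + \frac{1}{6} \cdot 6 + \frac{1}{6} \cdot 6 u\right) V + \left(-3 - 1\right) u = \left(- \frac{2}{3} + 1 + u\right) V - 4 u = \left(\frac{1}{3} + u\right) V - 4 u = V \left(\frac{1}{3} + u\right) - 4 u = - 4 u + V \left(\frac{1}{3} + u\right)$)
$\left(94 + 201 W{\left(17,7 \right)}\right) - -352753 = \left(94 + 201 \left(\left(-4\right) 7 + \frac{1}{3} \cdot 17 + 17 \cdot 7\right)\right) - -352753 = \left(94 + 201 \left(-28 + \frac{17}{3} + 119\right)\right) + 352753 = \left(94 + 201 \cdot \frac{290}{3}\right) + 352753 = \left(94 + 19430\right) + 352753 = 19524 + 352753 = 372277$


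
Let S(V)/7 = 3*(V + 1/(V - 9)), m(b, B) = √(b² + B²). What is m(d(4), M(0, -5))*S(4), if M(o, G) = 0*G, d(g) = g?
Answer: 1596/5 ≈ 319.20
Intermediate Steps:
M(o, G) = 0
m(b, B) = √(B² + b²)
S(V) = 21*V + 21/(-9 + V) (S(V) = 7*(3*(V + 1/(V - 9))) = 7*(3*(V + 1/(-9 + V))) = 7*(3*V + 3/(-9 + V)) = 21*V + 21/(-9 + V))
m(d(4), M(0, -5))*S(4) = √(0² + 4²)*(21*(1 + 4² - 9*4)/(-9 + 4)) = √(0 + 16)*(21*(1 + 16 - 36)/(-5)) = √16*(21*(-⅕)*(-19)) = 4*(399/5) = 1596/5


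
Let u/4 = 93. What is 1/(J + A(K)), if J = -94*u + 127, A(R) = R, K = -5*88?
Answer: -1/35281 ≈ -2.8344e-5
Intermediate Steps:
u = 372 (u = 4*93 = 372)
K = -440
J = -34841 (J = -94*372 + 127 = -34968 + 127 = -34841)
1/(J + A(K)) = 1/(-34841 - 440) = 1/(-35281) = -1/35281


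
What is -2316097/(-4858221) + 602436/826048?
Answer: 1209993630253/1003280935152 ≈ 1.2060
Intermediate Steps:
-2316097/(-4858221) + 602436/826048 = -2316097*(-1/4858221) + 602436*(1/826048) = 2316097/4858221 + 150609/206512 = 1209993630253/1003280935152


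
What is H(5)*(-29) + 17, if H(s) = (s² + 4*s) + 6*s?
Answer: -2158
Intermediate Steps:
H(s) = s² + 10*s
H(5)*(-29) + 17 = (5*(10 + 5))*(-29) + 17 = (5*15)*(-29) + 17 = 75*(-29) + 17 = -2175 + 17 = -2158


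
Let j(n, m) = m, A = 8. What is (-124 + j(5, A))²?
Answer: 13456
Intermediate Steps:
(-124 + j(5, A))² = (-124 + 8)² = (-116)² = 13456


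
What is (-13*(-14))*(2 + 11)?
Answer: 2366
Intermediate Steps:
(-13*(-14))*(2 + 11) = 182*13 = 2366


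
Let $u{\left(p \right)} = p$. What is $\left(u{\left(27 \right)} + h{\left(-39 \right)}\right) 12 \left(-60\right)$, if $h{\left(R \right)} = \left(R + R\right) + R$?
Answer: $64800$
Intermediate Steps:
$h{\left(R \right)} = 3 R$ ($h{\left(R \right)} = 2 R + R = 3 R$)
$\left(u{\left(27 \right)} + h{\left(-39 \right)}\right) 12 \left(-60\right) = \left(27 + 3 \left(-39\right)\right) 12 \left(-60\right) = \left(27 - 117\right) \left(-720\right) = \left(-90\right) \left(-720\right) = 64800$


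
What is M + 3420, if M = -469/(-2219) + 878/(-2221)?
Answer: 2407745421/704057 ≈ 3419.8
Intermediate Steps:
M = -129519/704057 (M = -469*(-1/2219) + 878*(-1/2221) = 67/317 - 878/2221 = -129519/704057 ≈ -0.18396)
M + 3420 = -129519/704057 + 3420 = 2407745421/704057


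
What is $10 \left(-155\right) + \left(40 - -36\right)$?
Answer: $-1474$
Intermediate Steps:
$10 \left(-155\right) + \left(40 - -36\right) = -1550 + \left(40 + 36\right) = -1550 + 76 = -1474$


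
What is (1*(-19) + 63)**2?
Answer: 1936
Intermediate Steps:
(1*(-19) + 63)**2 = (-19 + 63)**2 = 44**2 = 1936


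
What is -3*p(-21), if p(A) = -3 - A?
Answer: -54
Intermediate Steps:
-3*p(-21) = -3*(-3 - 1*(-21)) = -3*(-3 + 21) = -3*18 = -54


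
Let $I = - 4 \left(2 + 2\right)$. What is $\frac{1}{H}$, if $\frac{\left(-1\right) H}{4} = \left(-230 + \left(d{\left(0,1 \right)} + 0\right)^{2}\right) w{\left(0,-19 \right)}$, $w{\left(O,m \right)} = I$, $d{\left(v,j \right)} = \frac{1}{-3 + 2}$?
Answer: $- \frac{1}{14656} \approx -6.8231 \cdot 10^{-5}$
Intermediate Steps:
$d{\left(v,j \right)} = -1$ ($d{\left(v,j \right)} = \frac{1}{-1} = -1$)
$I = -16$ ($I = \left(-4\right) 4 = -16$)
$w{\left(O,m \right)} = -16$
$H = -14656$ ($H = - 4 \left(-230 + \left(-1 + 0\right)^{2}\right) \left(-16\right) = - 4 \left(-230 + \left(-1\right)^{2}\right) \left(-16\right) = - 4 \left(-230 + 1\right) \left(-16\right) = - 4 \left(\left(-229\right) \left(-16\right)\right) = \left(-4\right) 3664 = -14656$)
$\frac{1}{H} = \frac{1}{-14656} = - \frac{1}{14656}$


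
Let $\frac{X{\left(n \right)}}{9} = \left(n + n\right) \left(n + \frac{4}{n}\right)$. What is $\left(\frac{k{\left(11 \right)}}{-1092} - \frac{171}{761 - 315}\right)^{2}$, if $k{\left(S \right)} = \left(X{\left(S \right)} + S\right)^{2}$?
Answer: $\frac{26526932347002649}{1210204944} \approx 2.1919 \cdot 10^{7}$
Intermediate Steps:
$X{\left(n \right)} = 18 n \left(n + \frac{4}{n}\right)$ ($X{\left(n \right)} = 9 \left(n + n\right) \left(n + \frac{4}{n}\right) = 9 \cdot 2 n \left(n + \frac{4}{n}\right) = 18 n \left(n + \frac{4}{n}\right)$)
$k{\left(S \right)} = \left(72 + S + 18 S^{2}\right)^{2}$ ($k{\left(S \right)} = \left(\left(72 + 18 S^{2}\right) + S\right)^{2} = \left(72 + S + 18 S^{2}\right)^{2}$)
$\left(\frac{k{\left(11 \right)}}{-1092} - \frac{171}{761 - 315}\right)^{2} = \left(\frac{\left(72 + 11 + 18 \cdot 11^{2}\right)^{2}}{-1092} - \frac{171}{761 - 315}\right)^{2} = \left(\left(72 + 11 + 18 \cdot 121\right)^{2} \left(- \frac{1}{1092}\right) - \frac{171}{761 - 315}\right)^{2} = \left(\left(72 + 11 + 2178\right)^{2} \left(- \frac{1}{1092}\right) - \frac{171}{446}\right)^{2} = \left(2261^{2} \left(- \frac{1}{1092}\right) - \frac{171}{446}\right)^{2} = \left(5112121 \left(- \frac{1}{1092}\right) - \frac{171}{446}\right)^{2} = \left(- \frac{730303}{156} - \frac{171}{446}\right)^{2} = \left(- \frac{162870907}{34788}\right)^{2} = \frac{26526932347002649}{1210204944}$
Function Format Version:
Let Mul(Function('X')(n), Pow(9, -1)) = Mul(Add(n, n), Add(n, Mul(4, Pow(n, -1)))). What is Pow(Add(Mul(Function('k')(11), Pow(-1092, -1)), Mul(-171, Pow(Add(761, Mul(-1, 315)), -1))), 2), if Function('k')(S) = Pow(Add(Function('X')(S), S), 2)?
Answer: Rational(26526932347002649, 1210204944) ≈ 2.1919e+7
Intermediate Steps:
Function('X')(n) = Mul(18, n, Add(n, Mul(4, Pow(n, -1)))) (Function('X')(n) = Mul(9, Mul(Add(n, n), Add(n, Mul(4, Pow(n, -1))))) = Mul(9, Mul(Mul(2, n), Add(n, Mul(4, Pow(n, -1))))) = Mul(9, Mul(2, n, Add(n, Mul(4, Pow(n, -1))))) = Mul(18, n, Add(n, Mul(4, Pow(n, -1)))))
Function('k')(S) = Pow(Add(72, S, Mul(18, Pow(S, 2))), 2) (Function('k')(S) = Pow(Add(Add(72, Mul(18, Pow(S, 2))), S), 2) = Pow(Add(72, S, Mul(18, Pow(S, 2))), 2))
Pow(Add(Mul(Function('k')(11), Pow(-1092, -1)), Mul(-171, Pow(Add(761, Mul(-1, 315)), -1))), 2) = Pow(Add(Mul(Pow(Add(72, 11, Mul(18, Pow(11, 2))), 2), Pow(-1092, -1)), Mul(-171, Pow(Add(761, Mul(-1, 315)), -1))), 2) = Pow(Add(Mul(Pow(Add(72, 11, Mul(18, 121)), 2), Rational(-1, 1092)), Mul(-171, Pow(Add(761, -315), -1))), 2) = Pow(Add(Mul(Pow(Add(72, 11, 2178), 2), Rational(-1, 1092)), Mul(-171, Pow(446, -1))), 2) = Pow(Add(Mul(Pow(2261, 2), Rational(-1, 1092)), Mul(-171, Rational(1, 446))), 2) = Pow(Add(Mul(5112121, Rational(-1, 1092)), Rational(-171, 446)), 2) = Pow(Add(Rational(-730303, 156), Rational(-171, 446)), 2) = Pow(Rational(-162870907, 34788), 2) = Rational(26526932347002649, 1210204944)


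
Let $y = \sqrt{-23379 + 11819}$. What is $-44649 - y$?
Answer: $-44649 - 34 i \sqrt{10} \approx -44649.0 - 107.52 i$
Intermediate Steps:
$y = 34 i \sqrt{10}$ ($y = \sqrt{-11560} = 34 i \sqrt{10} \approx 107.52 i$)
$-44649 - y = -44649 - 34 i \sqrt{10}$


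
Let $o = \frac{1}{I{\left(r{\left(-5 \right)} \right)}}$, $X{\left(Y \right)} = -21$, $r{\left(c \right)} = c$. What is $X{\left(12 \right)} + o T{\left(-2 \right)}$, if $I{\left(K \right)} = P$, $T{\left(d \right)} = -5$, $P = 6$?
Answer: $- \frac{131}{6} \approx -21.833$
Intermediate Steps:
$I{\left(K \right)} = 6$
$o = \frac{1}{6} \approx 0.16667$
$X{\left(12 \right)} + o T{\left(-2 \right)} = -21 + \frac{1}{6} \left(-5\right) = -21 - \frac{5}{6} = - \frac{131}{6}$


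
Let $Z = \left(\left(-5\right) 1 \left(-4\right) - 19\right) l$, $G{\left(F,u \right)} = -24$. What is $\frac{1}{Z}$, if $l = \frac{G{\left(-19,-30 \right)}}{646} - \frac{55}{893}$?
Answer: $- \frac{15181}{1499} \approx -10.127$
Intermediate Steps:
$l = - \frac{1499}{15181}$ ($l = - \frac{24}{646} - \frac{55}{893} = \left(-24\right) \frac{1}{646} - \frac{55}{893} = - \frac{12}{323} - \frac{55}{893} = - \frac{1499}{15181} \approx -0.098742$)
$Z = - \frac{1499}{15181}$ ($Z = \left(\left(-5\right) 1 \left(-4\right) - 19\right) \left(- \frac{1499}{15181}\right) = \left(\left(-5\right) \left(-4\right) - 19\right) \left(- \frac{1499}{15181}\right) = \left(20 - 19\right) \left(- \frac{1499}{15181}\right) = 1 \left(- \frac{1499}{15181}\right) = - \frac{1499}{15181} \approx -0.098742$)
$\frac{1}{Z} = \frac{1}{- \frac{1499}{15181}} = - \frac{15181}{1499}$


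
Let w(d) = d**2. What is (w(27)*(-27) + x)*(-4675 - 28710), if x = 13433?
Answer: 208656250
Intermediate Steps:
(w(27)*(-27) + x)*(-4675 - 28710) = (27**2*(-27) + 13433)*(-4675 - 28710) = (729*(-27) + 13433)*(-33385) = (-19683 + 13433)*(-33385) = -6250*(-33385) = 208656250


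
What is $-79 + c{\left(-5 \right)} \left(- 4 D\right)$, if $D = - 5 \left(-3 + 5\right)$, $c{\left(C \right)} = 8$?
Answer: $241$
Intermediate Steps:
$D = -10$ ($D = \left(-5\right) 2 = -10$)
$-79 + c{\left(-5 \right)} \left(- 4 D\right) = -79 + 8 \left(\left(-4\right) \left(-10\right)\right) = -79 + 8 \cdot 40 = -79 + 320 = 241$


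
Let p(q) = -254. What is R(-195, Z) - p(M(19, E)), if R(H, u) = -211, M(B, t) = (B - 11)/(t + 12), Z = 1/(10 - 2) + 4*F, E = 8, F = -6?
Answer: 43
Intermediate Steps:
Z = -191/8 (Z = 1/(10 - 2) + 4*(-6) = 1/8 - 24 = ⅛ - 24 = -191/8 ≈ -23.875)
M(B, t) = (-11 + B)/(12 + t)
R(-195, Z) - p(M(19, E)) = -211 - 1*(-254) = -211 + 254 = 43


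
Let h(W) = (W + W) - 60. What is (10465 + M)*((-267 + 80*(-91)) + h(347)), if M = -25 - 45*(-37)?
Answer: -83681865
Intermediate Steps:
h(W) = -60 + 2*W (h(W) = 2*W - 60 = -60 + 2*W)
M = 1640 (M = -25 + 1665 = 1640)
(10465 + M)*((-267 + 80*(-91)) + h(347)) = (10465 + 1640)*((-267 + 80*(-91)) + (-60 + 2*347)) = 12105*((-267 - 7280) + (-60 + 694)) = 12105*(-7547 + 634) = 12105*(-6913) = -83681865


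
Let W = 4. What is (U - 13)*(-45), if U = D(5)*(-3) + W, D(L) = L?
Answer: 1080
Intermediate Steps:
U = -11 (U = 5*(-3) + 4 = -15 + 4 = -11)
(U - 13)*(-45) = (-11 - 13)*(-45) = -24*(-45) = 1080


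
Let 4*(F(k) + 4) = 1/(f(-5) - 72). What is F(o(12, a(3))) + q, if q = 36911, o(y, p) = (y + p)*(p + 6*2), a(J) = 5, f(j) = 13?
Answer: 8710051/236 ≈ 36907.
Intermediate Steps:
o(y, p) = (12 + p)*(p + y) (o(y, p) = (p + y)*(p + 12) = (p + y)*(12 + p) = (12 + p)*(p + y))
F(k) = -945/236 (F(k) = -4 + 1/(4*(13 - 72)) = -4 + (¼)/(-59) = -4 + (¼)*(-1/59) = -4 - 1/236 = -945/236)
F(o(12, a(3))) + q = -945/236 + 36911 = 8710051/236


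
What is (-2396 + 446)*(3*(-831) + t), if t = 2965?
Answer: -920400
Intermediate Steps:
(-2396 + 446)*(3*(-831) + t) = (-2396 + 446)*(3*(-831) + 2965) = -1950*(-2493 + 2965) = -1950*472 = -920400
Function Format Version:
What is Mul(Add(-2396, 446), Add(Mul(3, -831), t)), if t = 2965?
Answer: -920400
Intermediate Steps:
Mul(Add(-2396, 446), Add(Mul(3, -831), t)) = Mul(Add(-2396, 446), Add(Mul(3, -831), 2965)) = Mul(-1950, Add(-2493, 2965)) = Mul(-1950, 472) = -920400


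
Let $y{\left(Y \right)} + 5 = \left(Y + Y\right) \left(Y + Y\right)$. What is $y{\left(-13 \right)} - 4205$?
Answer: $-3534$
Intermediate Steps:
$y{\left(Y \right)} = -5 + 4 Y^{2}$ ($y{\left(Y \right)} = -5 + \left(Y + Y\right) \left(Y + Y\right) = -5 + 2 Y 2 Y = -5 + 4 Y^{2}$)
$y{\left(-13 \right)} - 4205 = \left(-5 + 4 \left(-13\right)^{2}\right) - 4205 = \left(-5 + 4 \cdot 169\right) - 4205 = \left(-5 + 676\right) - 4205 = 671 - 4205 = -3534$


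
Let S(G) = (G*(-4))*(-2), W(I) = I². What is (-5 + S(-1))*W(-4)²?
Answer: -3328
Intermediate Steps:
S(G) = 8*G (S(G) = -4*G*(-2) = 8*G)
(-5 + S(-1))*W(-4)² = (-5 + 8*(-1))*((-4)²)² = (-5 - 8)*16² = -13*256 = -3328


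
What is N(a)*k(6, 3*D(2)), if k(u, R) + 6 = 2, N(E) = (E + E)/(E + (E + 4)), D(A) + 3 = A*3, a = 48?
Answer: -96/25 ≈ -3.8400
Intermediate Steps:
D(A) = -3 + 3*A (D(A) = -3 + A*3 = -3 + 3*A)
N(E) = 2*E/(4 + 2*E) (N(E) = (2*E)/(E + (4 + E)) = (2*E)/(4 + 2*E) = 2*E/(4 + 2*E))
k(u, R) = -4 (k(u, R) = -6 + 2 = -4)
N(a)*k(6, 3*D(2)) = (48/(2 + 48))*(-4) = (48/50)*(-4) = (48*(1/50))*(-4) = (24/25)*(-4) = -96/25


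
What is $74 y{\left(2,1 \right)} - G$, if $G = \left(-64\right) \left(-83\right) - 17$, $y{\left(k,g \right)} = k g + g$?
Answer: $-5073$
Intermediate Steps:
$y{\left(k,g \right)} = g + g k$ ($y{\left(k,g \right)} = g k + g = g + g k$)
$G = 5295$ ($G = 5312 - 17 = 5295$)
$74 y{\left(2,1 \right)} - G = 74 \cdot 1 \left(1 + 2\right) - 5295 = 74 \cdot 1 \cdot 3 - 5295 = 74 \cdot 3 - 5295 = 222 - 5295 = -5073$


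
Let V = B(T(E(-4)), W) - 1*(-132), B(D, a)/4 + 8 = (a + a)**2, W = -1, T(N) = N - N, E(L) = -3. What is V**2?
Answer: 13456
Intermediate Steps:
T(N) = 0
B(D, a) = -32 + 16*a**2 (B(D, a) = -32 + 4*(a + a)**2 = -32 + 4*(2*a)**2 = -32 + 4*(4*a**2) = -32 + 16*a**2)
V = 116 (V = (-32 + 16*(-1)**2) - 1*(-132) = (-32 + 16*1) + 132 = (-32 + 16) + 132 = -16 + 132 = 116)
V**2 = 116**2 = 13456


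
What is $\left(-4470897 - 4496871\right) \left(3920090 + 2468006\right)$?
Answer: $-57286962889728$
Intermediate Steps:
$\left(-4470897 - 4496871\right) \left(3920090 + 2468006\right) = \left(-8967768\right) 6388096 = -57286962889728$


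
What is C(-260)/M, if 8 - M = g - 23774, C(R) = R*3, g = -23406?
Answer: -195/11797 ≈ -0.016530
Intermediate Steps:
C(R) = 3*R
M = 47188 (M = 8 - (-23406 - 23774) = 8 - 1*(-47180) = 8 + 47180 = 47188)
C(-260)/M = (3*(-260))/47188 = -780*1/47188 = -195/11797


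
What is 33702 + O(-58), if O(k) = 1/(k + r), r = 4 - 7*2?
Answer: 2291735/68 ≈ 33702.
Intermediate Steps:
r = -10 (r = 4 - 14 = -10)
O(k) = 1/(-10 + k) (O(k) = 1/(k - 10) = 1/(-10 + k))
33702 + O(-58) = 33702 + 1/(-10 - 58) = 33702 + 1/(-68) = 33702 - 1/68 = 2291735/68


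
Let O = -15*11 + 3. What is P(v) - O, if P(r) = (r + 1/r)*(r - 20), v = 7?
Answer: 484/7 ≈ 69.143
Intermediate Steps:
P(r) = (-20 + r)*(r + 1/r) (P(r) = (r + 1/r)*(-20 + r) = (-20 + r)*(r + 1/r))
O = -162 (O = -165 + 3 = -162)
P(v) - O = (1 + 7² - 20*7 - 20/7) - 1*(-162) = (1 + 49 - 140 - 20*⅐) + 162 = (1 + 49 - 140 - 20/7) + 162 = -650/7 + 162 = 484/7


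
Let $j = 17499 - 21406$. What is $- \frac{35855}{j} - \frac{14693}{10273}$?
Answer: $\frac{310932864}{40136611} \approx 7.7469$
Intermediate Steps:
$j = -3907$
$- \frac{35855}{j} - \frac{14693}{10273} = - \frac{35855}{-3907} - \frac{14693}{10273} = \left(-35855\right) \left(- \frac{1}{3907}\right) - \frac{14693}{10273} = \frac{35855}{3907} - \frac{14693}{10273} = \frac{310932864}{40136611}$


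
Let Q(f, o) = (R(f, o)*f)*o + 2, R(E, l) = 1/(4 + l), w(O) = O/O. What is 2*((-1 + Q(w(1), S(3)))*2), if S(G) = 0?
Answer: 4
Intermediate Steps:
w(O) = 1
Q(f, o) = 2 + f*o/(4 + o) (Q(f, o) = (f/(4 + o))*o + 2 = f*o/(4 + o) + 2 = 2 + f*o/(4 + o))
2*((-1 + Q(w(1), S(3)))*2) = 2*((-1 + (8 + 2*0 + 1*0)/(4 + 0))*2) = 2*((-1 + (8 + 0 + 0)/4)*2) = 2*((-1 + (¼)*8)*2) = 2*((-1 + 2)*2) = 2*(1*2) = 2*2 = 4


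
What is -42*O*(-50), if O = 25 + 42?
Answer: 140700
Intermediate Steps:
O = 67
-42*O*(-50) = -42*67*(-50) = -2814*(-50) = 140700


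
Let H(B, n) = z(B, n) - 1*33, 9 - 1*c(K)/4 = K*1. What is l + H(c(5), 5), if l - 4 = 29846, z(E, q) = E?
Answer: 29833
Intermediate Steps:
c(K) = 36 - 4*K
l = 29850 (l = 4 + 29846 = 29850)
H(B, n) = -33 + B (H(B, n) = B - 1*33 = B - 33 = -33 + B)
l + H(c(5), 5) = 29850 + (-33 + (36 - 4*5)) = 29850 + (-33 + (36 - 20)) = 29850 + (-33 + 16) = 29850 - 17 = 29833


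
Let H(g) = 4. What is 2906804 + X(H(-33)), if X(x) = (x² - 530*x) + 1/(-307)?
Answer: 891742899/307 ≈ 2.9047e+6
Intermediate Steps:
X(x) = -1/307 + x² - 530*x (X(x) = (x² - 530*x) - 1/307 = -1/307 + x² - 530*x)
2906804 + X(H(-33)) = 2906804 + (-1/307 + 4² - 530*4) = 2906804 + (-1/307 + 16 - 2120) = 2906804 - 645929/307 = 891742899/307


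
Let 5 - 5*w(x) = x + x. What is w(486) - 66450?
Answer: -333217/5 ≈ -66643.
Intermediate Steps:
w(x) = 1 - 2*x/5 (w(x) = 1 - (x + x)/5 = 1 - 2*x/5)
w(486) - 66450 = (1 - 2/5*486) - 66450 = (1 - 972/5) - 66450 = -967/5 - 66450 = -333217/5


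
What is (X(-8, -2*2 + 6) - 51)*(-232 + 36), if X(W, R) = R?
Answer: 9604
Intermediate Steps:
(X(-8, -2*2 + 6) - 51)*(-232 + 36) = ((-2*2 + 6) - 51)*(-232 + 36) = ((-4 + 6) - 51)*(-196) = (2 - 51)*(-196) = -49*(-196) = 9604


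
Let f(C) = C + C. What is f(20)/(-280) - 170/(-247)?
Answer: 943/1729 ≈ 0.54540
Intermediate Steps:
f(C) = 2*C
f(20)/(-280) - 170/(-247) = (2*20)/(-280) - 170/(-247) = 40*(-1/280) - 170*(-1/247) = -1/7 + 170/247 = 943/1729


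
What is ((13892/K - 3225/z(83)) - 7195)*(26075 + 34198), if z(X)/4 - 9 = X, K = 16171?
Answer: -2583539833506867/5950928 ≈ -4.3414e+8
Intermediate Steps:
z(X) = 36 + 4*X
((13892/K - 3225/z(83)) - 7195)*(26075 + 34198) = ((13892/16171 - 3225/(36 + 4*83)) - 7195)*(26075 + 34198) = ((13892*(1/16171) - 3225/(36 + 332)) - 7195)*60273 = ((13892/16171 - 3225/368) - 7195)*60273 = (-47039219/5950928 - 7195)*60273 = -42863966179/5950928*60273 = -2583539833506867/5950928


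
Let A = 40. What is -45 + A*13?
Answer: 475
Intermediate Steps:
-45 + A*13 = -45 + 40*13 = -45 + 520 = 475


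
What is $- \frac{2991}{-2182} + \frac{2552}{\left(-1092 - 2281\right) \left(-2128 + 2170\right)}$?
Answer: $\frac{209077271}{154557606} \approx 1.3527$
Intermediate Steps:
$- \frac{2991}{-2182} + \frac{2552}{\left(-1092 - 2281\right) \left(-2128 + 2170\right)} = \left(-2991\right) \left(- \frac{1}{2182}\right) + \frac{2552}{\left(-3373\right) 42} = \frac{2991}{2182} + \frac{2552}{-141666} = \frac{2991}{2182} + 2552 \left(- \frac{1}{141666}\right) = \frac{2991}{2182} - \frac{1276}{70833} = \frac{209077271}{154557606}$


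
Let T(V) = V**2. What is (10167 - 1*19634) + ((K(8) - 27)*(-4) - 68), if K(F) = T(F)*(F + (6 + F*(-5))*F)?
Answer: 58157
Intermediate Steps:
K(F) = F**2*(F + F*(6 - 5*F)) (K(F) = F**2*(F + (6 + F*(-5))*F) = F**2*(F + (6 - 5*F)*F) = F**2*(F + F*(6 - 5*F)))
(10167 - 1*19634) + ((K(8) - 27)*(-4) - 68) = (10167 - 1*19634) + ((8**3*(7 - 5*8) - 27)*(-4) - 68) = (10167 - 19634) + ((512*(7 - 40) - 27)*(-4) - 68) = -9467 + ((512*(-33) - 27)*(-4) - 68) = -9467 + ((-16896 - 27)*(-4) - 68) = -9467 + (-16923*(-4) - 68) = -9467 + (67692 - 68) = -9467 + 67624 = 58157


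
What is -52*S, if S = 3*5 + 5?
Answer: -1040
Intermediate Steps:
S = 20 (S = 15 + 5 = 20)
-52*S = -52*20 = -1040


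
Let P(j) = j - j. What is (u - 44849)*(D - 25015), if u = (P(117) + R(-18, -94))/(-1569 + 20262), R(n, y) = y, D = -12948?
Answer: 31826753727313/18693 ≈ 1.7026e+9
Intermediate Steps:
P(j) = 0
u = -94/18693 (u = (0 - 94)/(-1569 + 20262) = -94/18693 ≈ -0.0050286)
(u - 44849)*(D - 25015) = (-94/18693 - 44849)*(-12948 - 25015) = -838362451/18693*(-37963) = 31826753727313/18693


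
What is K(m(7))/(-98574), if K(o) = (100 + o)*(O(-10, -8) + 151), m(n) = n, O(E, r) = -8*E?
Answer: -1177/4694 ≈ -0.25075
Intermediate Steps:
K(o) = 23100 + 231*o (K(o) = (100 + o)*(-8*(-10) + 151) = (100 + o)*(80 + 151) = (100 + o)*231 = 23100 + 231*o)
K(m(7))/(-98574) = (23100 + 231*7)/(-98574) = (23100 + 1617)*(-1/98574) = 24717*(-1/98574) = -1177/4694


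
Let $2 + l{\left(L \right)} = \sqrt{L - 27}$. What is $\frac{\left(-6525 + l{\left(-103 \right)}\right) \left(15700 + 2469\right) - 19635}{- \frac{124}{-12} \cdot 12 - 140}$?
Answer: $\frac{59304349}{8} - \frac{18169 i \sqrt{130}}{16} \approx 7.413 \cdot 10^{6} - 12947.0 i$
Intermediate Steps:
$l{\left(L \right)} = -2 + \sqrt{-27 + L}$ ($l{\left(L \right)} = -2 + \sqrt{L - 27} = -2 + \sqrt{-27 + L}$)
$\frac{\left(-6525 + l{\left(-103 \right)}\right) \left(15700 + 2469\right) - 19635}{- \frac{124}{-12} \cdot 12 - 140} = \frac{\left(-6525 - \left(2 - \sqrt{-27 - 103}\right)\right) \left(15700 + 2469\right) - 19635}{- \frac{124}{-12} \cdot 12 - 140} = \frac{\left(-6525 - \left(2 - \sqrt{-130}\right)\right) 18169 - 19635}{\left(-124\right) \left(- \frac{1}{12}\right) 12 - 140} = \frac{\left(-6525 - \left(2 - i \sqrt{130}\right)\right) 18169 - 19635}{\frac{31}{3} \cdot 12 - 140} = \frac{\left(-6527 + i \sqrt{130}\right) 18169 - 19635}{124 - 140} = \frac{\left(-118589063 + 18169 i \sqrt{130}\right) - 19635}{-16} = \left(-118608698 + 18169 i \sqrt{130}\right) \left(- \frac{1}{16}\right) = \frac{59304349}{8} - \frac{18169 i \sqrt{130}}{16}$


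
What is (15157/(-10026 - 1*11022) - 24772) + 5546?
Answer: -404684005/21048 ≈ -19227.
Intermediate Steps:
(15157/(-10026 - 1*11022) - 24772) + 5546 = (15157/(-10026 - 11022) - 24772) + 5546 = (15157/(-21048) - 24772) + 5546 = (15157*(-1/21048) - 24772) + 5546 = (-15157/21048 - 24772) + 5546 = -521416213/21048 + 5546 = -404684005/21048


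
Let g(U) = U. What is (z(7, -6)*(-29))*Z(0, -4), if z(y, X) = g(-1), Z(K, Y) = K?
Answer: 0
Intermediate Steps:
z(y, X) = -1
(z(7, -6)*(-29))*Z(0, -4) = -1*(-29)*0 = 29*0 = 0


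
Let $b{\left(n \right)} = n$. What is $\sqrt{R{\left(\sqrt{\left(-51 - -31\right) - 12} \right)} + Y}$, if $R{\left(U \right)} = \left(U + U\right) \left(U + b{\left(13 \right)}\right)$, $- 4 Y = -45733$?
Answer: $\frac{\sqrt{45477 + 416 i \sqrt{2}}}{2} \approx 106.63 + 0.68967 i$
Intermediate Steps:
$Y = \frac{45733}{4}$ ($Y = \left(- \frac{1}{4}\right) \left(-45733\right) = \frac{45733}{4} \approx 11433.0$)
$R{\left(U \right)} = 2 U \left(13 + U\right)$ ($R{\left(U \right)} = \left(U + U\right) \left(U + 13\right) = 2 U \left(13 + U\right)$)
$\sqrt{R{\left(\sqrt{\left(-51 - -31\right) - 12} \right)} + Y} = \sqrt{2 \sqrt{\left(-51 - -31\right) - 12} \left(13 + \sqrt{\left(-51 - -31\right) - 12}\right) + \frac{45733}{4}} = \sqrt{2 \sqrt{\left(-51 + 31\right) - 12} \left(13 + \sqrt{\left(-51 + 31\right) - 12}\right) + \frac{45733}{4}} = \sqrt{2 \sqrt{-20 - 12} \left(13 + \sqrt{-20 - 12}\right) + \frac{45733}{4}} = \sqrt{2 \sqrt{-32} \left(13 + \sqrt{-32}\right) + \frac{45733}{4}} = \sqrt{2 \cdot 4 i \sqrt{2} \left(13 + 4 i \sqrt{2}\right) + \frac{45733}{4}} = \sqrt{8 i \sqrt{2} \left(13 + 4 i \sqrt{2}\right) + \frac{45733}{4}} = \sqrt{\frac{45733}{4} + 8 i \sqrt{2} \left(13 + 4 i \sqrt{2}\right)}$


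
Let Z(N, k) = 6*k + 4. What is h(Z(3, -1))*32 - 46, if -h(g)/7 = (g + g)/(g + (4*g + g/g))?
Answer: -1310/9 ≈ -145.56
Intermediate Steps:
Z(N, k) = 4 + 6*k
h(g) = -14*g/(1 + 5*g) (h(g) = -7*(g + g)/(g + (4*g + g/g)) = -7*2*g/(g + (4*g + 1)) = -7*2*g/(g + (1 + 4*g)) = -7*2*g/(1 + 5*g) = -14*g/(1 + 5*g))
h(Z(3, -1))*32 - 46 = -14*(4 + 6*(-1))/(1 + 5*(4 + 6*(-1)))*32 - 46 = -14*(4 - 6)/(1 + 5*(4 - 6))*32 - 46 = -14*(-2)/(1 + 5*(-2))*32 - 46 = -14*(-2)/(1 - 10)*32 - 46 = -14*(-2)/(-9)*32 - 46 = -14*(-2)*(-1/9)*32 - 46 = -28/9*32 - 46 = -896/9 - 46 = -1310/9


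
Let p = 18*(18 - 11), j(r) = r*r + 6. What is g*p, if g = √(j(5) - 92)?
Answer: 126*I*√61 ≈ 984.09*I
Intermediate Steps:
j(r) = 6 + r² (j(r) = r² + 6 = 6 + r²)
p = 126 (p = 18*7 = 126)
g = I*√61 (g = √((6 + 5²) - 92) = √((6 + 25) - 92) = √(31 - 92) = √(-61) = I*√61 ≈ 7.8102*I)
g*p = (I*√61)*126 = 126*I*√61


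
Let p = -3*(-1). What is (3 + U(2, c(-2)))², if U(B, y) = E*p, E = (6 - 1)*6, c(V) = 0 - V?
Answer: 8649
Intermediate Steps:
c(V) = -V
p = 3
E = 30 (E = 5*6 = 30)
U(B, y) = 90 (U(B, y) = 30*3 = 90)
(3 + U(2, c(-2)))² = (3 + 90)² = 93² = 8649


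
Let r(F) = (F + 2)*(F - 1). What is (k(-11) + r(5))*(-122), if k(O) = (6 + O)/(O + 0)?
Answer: -38186/11 ≈ -3471.5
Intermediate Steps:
r(F) = (-1 + F)*(2 + F) (r(F) = (2 + F)*(-1 + F) = (-1 + F)*(2 + F))
k(O) = (6 + O)/O
(k(-11) + r(5))*(-122) = ((6 - 11)/(-11) + (-2 + 5 + 5**2))*(-122) = (-1/11*(-5) + (-2 + 5 + 25))*(-122) = (5/11 + 28)*(-122) = (313/11)*(-122) = -38186/11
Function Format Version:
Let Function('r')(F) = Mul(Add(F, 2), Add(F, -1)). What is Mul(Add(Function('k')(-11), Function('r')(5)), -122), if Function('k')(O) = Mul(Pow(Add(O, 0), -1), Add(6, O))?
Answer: Rational(-38186, 11) ≈ -3471.5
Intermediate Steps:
Function('r')(F) = Mul(Add(-1, F), Add(2, F)) (Function('r')(F) = Mul(Add(2, F), Add(-1, F)) = Mul(Add(-1, F), Add(2, F)))
Function('k')(O) = Mul(Pow(O, -1), Add(6, O))
Mul(Add(Function('k')(-11), Function('r')(5)), -122) = Mul(Add(Mul(Pow(-11, -1), Add(6, -11)), Add(-2, 5, Pow(5, 2))), -122) = Mul(Add(Mul(Rational(-1, 11), -5), Add(-2, 5, 25)), -122) = Mul(Add(Rational(5, 11), 28), -122) = Mul(Rational(313, 11), -122) = Rational(-38186, 11)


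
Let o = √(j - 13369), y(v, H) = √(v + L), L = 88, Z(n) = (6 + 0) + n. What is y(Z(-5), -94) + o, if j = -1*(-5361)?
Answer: √89 + 2*I*√2002 ≈ 9.434 + 89.487*I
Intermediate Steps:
j = 5361
Z(n) = 6 + n
y(v, H) = √(88 + v) (y(v, H) = √(v + 88) = √(88 + v))
o = 2*I*√2002 (o = √(5361 - 13369) = √(-8008) = 2*I*√2002 ≈ 89.487*I)
y(Z(-5), -94) + o = √(88 + (6 - 5)) + 2*I*√2002 = √(88 + 1) + 2*I*√2002 = √89 + 2*I*√2002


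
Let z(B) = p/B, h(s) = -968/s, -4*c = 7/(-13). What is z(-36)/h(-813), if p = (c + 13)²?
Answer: -126418519/31409664 ≈ -4.0248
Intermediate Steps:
c = 7/52 (c = -7/(4*(-13)) = -7*(-1)/(4*13) = -¼*(-7/13) = 7/52 ≈ 0.13462)
p = 466489/2704 (p = (7/52 + 13)² = (683/52)² = 466489/2704 ≈ 172.52)
z(B) = 466489/(2704*B)
z(-36)/h(-813) = ((466489/2704)/(-36))/((-968/(-813))) = ((466489/2704)*(-1/36))/((-968*(-1/813))) = -466489/(97344*968/813) = -466489/97344*813/968 = -126418519/31409664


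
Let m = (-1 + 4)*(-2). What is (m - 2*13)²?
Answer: 1024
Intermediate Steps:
m = -6 (m = 3*(-2) = -6)
(m - 2*13)² = (-6 - 2*13)² = (-6 - 26)² = (-32)² = 1024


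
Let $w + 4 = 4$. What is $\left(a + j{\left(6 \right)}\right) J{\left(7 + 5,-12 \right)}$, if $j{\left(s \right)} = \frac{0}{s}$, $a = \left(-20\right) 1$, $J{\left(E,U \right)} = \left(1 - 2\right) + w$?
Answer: $20$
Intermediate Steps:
$w = 0$ ($w = -4 + 4 = 0$)
$J{\left(E,U \right)} = -1$ ($J{\left(E,U \right)} = \left(1 - 2\right) + 0 = -1 + 0 = -1$)
$a = -20$
$j{\left(s \right)} = 0$
$\left(a + j{\left(6 \right)}\right) J{\left(7 + 5,-12 \right)} = \left(-20 + 0\right) \left(-1\right) = \left(-20\right) \left(-1\right) = 20$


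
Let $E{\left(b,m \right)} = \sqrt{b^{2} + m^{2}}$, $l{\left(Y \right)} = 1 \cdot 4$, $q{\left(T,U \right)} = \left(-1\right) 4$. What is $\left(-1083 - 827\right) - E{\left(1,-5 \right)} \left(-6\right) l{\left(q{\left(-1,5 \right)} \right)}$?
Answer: $-1910 + 24 \sqrt{26} \approx -1787.6$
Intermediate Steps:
$q{\left(T,U \right)} = -4$
$l{\left(Y \right)} = 4$
$\left(-1083 - 827\right) - E{\left(1,-5 \right)} \left(-6\right) l{\left(q{\left(-1,5 \right)} \right)} = \left(-1083 - 827\right) - \sqrt{1^{2} + \left(-5\right)^{2}} \left(-6\right) 4 = \left(-1083 - 827\right) - \sqrt{1 + 25} \left(-6\right) 4 = -1910 - \sqrt{26} \left(-6\right) 4 = -1910 - - 6 \sqrt{26} \cdot 4 = -1910 - - 24 \sqrt{26} = -1910 + 24 \sqrt{26}$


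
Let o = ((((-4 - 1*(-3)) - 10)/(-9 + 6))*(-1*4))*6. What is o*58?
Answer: -5104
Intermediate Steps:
o = -88 (o = ((((-4 + 3) - 10)/(-3))*(-4))*6 = (((-1 - 10)*(-1/3))*(-4))*6 = (-11*(-1/3)*(-4))*6 = ((11/3)*(-4))*6 = -44/3*6 = -88)
o*58 = -88*58 = -5104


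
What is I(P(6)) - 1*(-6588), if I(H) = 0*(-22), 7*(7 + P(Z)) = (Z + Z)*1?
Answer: 6588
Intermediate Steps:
P(Z) = -7 + 2*Z/7 (P(Z) = -7 + ((Z + Z)*1)/7 = -7 + ((2*Z)*1)/7 = -7 + (2*Z)/7 = -7 + 2*Z/7)
I(H) = 0
I(P(6)) - 1*(-6588) = 0 - 1*(-6588) = 0 + 6588 = 6588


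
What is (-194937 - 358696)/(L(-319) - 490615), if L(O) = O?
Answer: 553633/490934 ≈ 1.1277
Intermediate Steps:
(-194937 - 358696)/(L(-319) - 490615) = (-194937 - 358696)/(-319 - 490615) = -553633/(-490934) = -553633*(-1/490934) = 553633/490934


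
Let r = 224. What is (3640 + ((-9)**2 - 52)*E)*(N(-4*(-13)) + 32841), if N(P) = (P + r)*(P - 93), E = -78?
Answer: 29661450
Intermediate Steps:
N(P) = (-93 + P)*(224 + P) (N(P) = (P + 224)*(P - 93) = (224 + P)*(-93 + P) = (-93 + P)*(224 + P))
(3640 + ((-9)**2 - 52)*E)*(N(-4*(-13)) + 32841) = (3640 + ((-9)**2 - 52)*(-78))*((-20832 + (-4*(-13))**2 + 131*(-4*(-13))) + 32841) = (3640 + (81 - 52)*(-78))*((-20832 + 52**2 + 131*52) + 32841) = (3640 + 29*(-78))*((-20832 + 2704 + 6812) + 32841) = (3640 - 2262)*(-11316 + 32841) = 1378*21525 = 29661450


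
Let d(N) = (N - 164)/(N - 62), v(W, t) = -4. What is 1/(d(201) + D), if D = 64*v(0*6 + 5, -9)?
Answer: -139/35547 ≈ -0.0039103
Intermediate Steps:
d(N) = (-164 + N)/(-62 + N)
D = -256 (D = 64*(-4) = -256)
1/(d(201) + D) = 1/((-164 + 201)/(-62 + 201) - 256) = 1/(37/139 - 256) = 1/(-35547/139) = -139/35547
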